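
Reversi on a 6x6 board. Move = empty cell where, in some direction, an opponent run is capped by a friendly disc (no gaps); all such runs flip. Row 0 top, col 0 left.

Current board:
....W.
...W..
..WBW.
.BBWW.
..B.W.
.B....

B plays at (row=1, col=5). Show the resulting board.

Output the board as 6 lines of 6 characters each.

Answer: ....W.
...W.B
..WBB.
.BBBW.
..B.W.
.B....

Derivation:
Place B at (1,5); scan 8 dirs for brackets.
Dir NW: opp run (0,4), next=edge -> no flip
Dir N: first cell '.' (not opp) -> no flip
Dir NE: edge -> no flip
Dir W: first cell '.' (not opp) -> no flip
Dir E: edge -> no flip
Dir SW: opp run (2,4) (3,3) capped by B -> flip
Dir S: first cell '.' (not opp) -> no flip
Dir SE: edge -> no flip
All flips: (2,4) (3,3)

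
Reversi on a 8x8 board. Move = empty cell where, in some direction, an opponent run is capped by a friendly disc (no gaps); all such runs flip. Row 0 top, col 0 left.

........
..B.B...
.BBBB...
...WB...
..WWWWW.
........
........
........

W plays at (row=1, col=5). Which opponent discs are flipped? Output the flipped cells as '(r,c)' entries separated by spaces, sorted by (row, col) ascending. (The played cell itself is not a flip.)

Answer: (2,4)

Derivation:
Dir NW: first cell '.' (not opp) -> no flip
Dir N: first cell '.' (not opp) -> no flip
Dir NE: first cell '.' (not opp) -> no flip
Dir W: opp run (1,4), next='.' -> no flip
Dir E: first cell '.' (not opp) -> no flip
Dir SW: opp run (2,4) capped by W -> flip
Dir S: first cell '.' (not opp) -> no flip
Dir SE: first cell '.' (not opp) -> no flip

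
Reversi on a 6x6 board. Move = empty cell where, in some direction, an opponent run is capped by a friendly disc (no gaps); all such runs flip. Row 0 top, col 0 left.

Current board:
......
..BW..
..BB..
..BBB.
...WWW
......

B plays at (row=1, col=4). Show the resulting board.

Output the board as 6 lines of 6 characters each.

Answer: ......
..BBB.
..BB..
..BBB.
...WWW
......

Derivation:
Place B at (1,4); scan 8 dirs for brackets.
Dir NW: first cell '.' (not opp) -> no flip
Dir N: first cell '.' (not opp) -> no flip
Dir NE: first cell '.' (not opp) -> no flip
Dir W: opp run (1,3) capped by B -> flip
Dir E: first cell '.' (not opp) -> no flip
Dir SW: first cell 'B' (not opp) -> no flip
Dir S: first cell '.' (not opp) -> no flip
Dir SE: first cell '.' (not opp) -> no flip
All flips: (1,3)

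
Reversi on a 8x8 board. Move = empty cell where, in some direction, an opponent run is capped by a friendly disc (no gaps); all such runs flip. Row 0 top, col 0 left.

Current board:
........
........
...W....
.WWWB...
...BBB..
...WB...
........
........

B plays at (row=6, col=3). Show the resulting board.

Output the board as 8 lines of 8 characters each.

Answer: ........
........
...W....
.WWWB...
...BBB..
...BB...
...B....
........

Derivation:
Place B at (6,3); scan 8 dirs for brackets.
Dir NW: first cell '.' (not opp) -> no flip
Dir N: opp run (5,3) capped by B -> flip
Dir NE: first cell 'B' (not opp) -> no flip
Dir W: first cell '.' (not opp) -> no flip
Dir E: first cell '.' (not opp) -> no flip
Dir SW: first cell '.' (not opp) -> no flip
Dir S: first cell '.' (not opp) -> no flip
Dir SE: first cell '.' (not opp) -> no flip
All flips: (5,3)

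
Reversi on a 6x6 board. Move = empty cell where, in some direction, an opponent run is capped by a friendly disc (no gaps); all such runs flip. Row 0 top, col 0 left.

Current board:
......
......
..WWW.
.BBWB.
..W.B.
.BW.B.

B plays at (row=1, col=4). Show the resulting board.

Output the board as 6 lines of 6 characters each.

Place B at (1,4); scan 8 dirs for brackets.
Dir NW: first cell '.' (not opp) -> no flip
Dir N: first cell '.' (not opp) -> no flip
Dir NE: first cell '.' (not opp) -> no flip
Dir W: first cell '.' (not opp) -> no flip
Dir E: first cell '.' (not opp) -> no flip
Dir SW: opp run (2,3) capped by B -> flip
Dir S: opp run (2,4) capped by B -> flip
Dir SE: first cell '.' (not opp) -> no flip
All flips: (2,3) (2,4)

Answer: ......
....B.
..WBB.
.BBWB.
..W.B.
.BW.B.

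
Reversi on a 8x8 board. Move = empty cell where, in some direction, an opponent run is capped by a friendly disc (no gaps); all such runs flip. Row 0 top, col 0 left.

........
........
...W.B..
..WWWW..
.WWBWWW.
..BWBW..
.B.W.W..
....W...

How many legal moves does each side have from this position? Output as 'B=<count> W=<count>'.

-- B to move --
(1,2): no bracket -> illegal
(1,3): flips 2 -> legal
(1,4): no bracket -> illegal
(2,1): flips 1 -> legal
(2,2): flips 2 -> legal
(2,4): flips 2 -> legal
(2,6): no bracket -> illegal
(3,0): flips 1 -> legal
(3,1): no bracket -> illegal
(3,6): flips 1 -> legal
(3,7): no bracket -> illegal
(4,0): flips 2 -> legal
(4,7): flips 3 -> legal
(5,0): no bracket -> illegal
(5,1): no bracket -> illegal
(5,6): flips 1 -> legal
(5,7): no bracket -> illegal
(6,2): no bracket -> illegal
(6,4): no bracket -> illegal
(6,6): no bracket -> illegal
(7,2): flips 1 -> legal
(7,3): flips 2 -> legal
(7,5): flips 4 -> legal
(7,6): flips 1 -> legal
B mobility = 13
-- W to move --
(1,4): no bracket -> illegal
(1,5): flips 1 -> legal
(1,6): flips 1 -> legal
(2,4): no bracket -> illegal
(2,6): no bracket -> illegal
(3,6): no bracket -> illegal
(5,0): no bracket -> illegal
(5,1): flips 1 -> legal
(6,0): no bracket -> illegal
(6,2): flips 1 -> legal
(6,4): flips 1 -> legal
(7,0): flips 3 -> legal
(7,1): no bracket -> illegal
(7,2): no bracket -> illegal
W mobility = 6

Answer: B=13 W=6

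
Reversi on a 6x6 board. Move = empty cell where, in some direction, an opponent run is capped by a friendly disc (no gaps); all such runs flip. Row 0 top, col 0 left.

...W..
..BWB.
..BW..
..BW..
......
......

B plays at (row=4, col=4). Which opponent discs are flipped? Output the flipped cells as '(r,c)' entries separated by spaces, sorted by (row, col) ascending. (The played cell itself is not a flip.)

Answer: (3,3)

Derivation:
Dir NW: opp run (3,3) capped by B -> flip
Dir N: first cell '.' (not opp) -> no flip
Dir NE: first cell '.' (not opp) -> no flip
Dir W: first cell '.' (not opp) -> no flip
Dir E: first cell '.' (not opp) -> no flip
Dir SW: first cell '.' (not opp) -> no flip
Dir S: first cell '.' (not opp) -> no flip
Dir SE: first cell '.' (not opp) -> no flip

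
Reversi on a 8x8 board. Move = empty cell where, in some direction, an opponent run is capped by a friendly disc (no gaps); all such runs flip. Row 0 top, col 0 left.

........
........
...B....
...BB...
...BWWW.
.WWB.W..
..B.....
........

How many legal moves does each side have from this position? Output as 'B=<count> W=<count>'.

Answer: B=9 W=9

Derivation:
-- B to move --
(3,5): flips 1 -> legal
(3,6): no bracket -> illegal
(3,7): no bracket -> illegal
(4,0): flips 1 -> legal
(4,1): no bracket -> illegal
(4,2): flips 1 -> legal
(4,7): flips 3 -> legal
(5,0): flips 2 -> legal
(5,4): flips 1 -> legal
(5,6): flips 1 -> legal
(5,7): no bracket -> illegal
(6,0): no bracket -> illegal
(6,1): flips 1 -> legal
(6,3): no bracket -> illegal
(6,4): no bracket -> illegal
(6,5): no bracket -> illegal
(6,6): flips 2 -> legal
B mobility = 9
-- W to move --
(1,2): flips 2 -> legal
(1,3): no bracket -> illegal
(1,4): no bracket -> illegal
(2,2): flips 1 -> legal
(2,4): flips 1 -> legal
(2,5): flips 2 -> legal
(3,2): no bracket -> illegal
(3,5): no bracket -> illegal
(4,2): flips 1 -> legal
(5,4): flips 1 -> legal
(6,1): no bracket -> illegal
(6,3): no bracket -> illegal
(6,4): no bracket -> illegal
(7,1): flips 2 -> legal
(7,2): flips 1 -> legal
(7,3): flips 1 -> legal
W mobility = 9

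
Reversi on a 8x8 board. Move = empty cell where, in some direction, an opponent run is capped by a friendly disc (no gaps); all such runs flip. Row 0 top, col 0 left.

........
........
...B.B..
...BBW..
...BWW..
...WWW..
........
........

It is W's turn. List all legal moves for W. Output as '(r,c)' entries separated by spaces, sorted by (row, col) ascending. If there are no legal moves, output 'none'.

(1,2): flips 2 -> legal
(1,3): flips 3 -> legal
(1,4): no bracket -> illegal
(1,5): flips 1 -> legal
(1,6): no bracket -> illegal
(2,2): flips 1 -> legal
(2,4): flips 1 -> legal
(2,6): no bracket -> illegal
(3,2): flips 3 -> legal
(3,6): no bracket -> illegal
(4,2): flips 1 -> legal
(5,2): no bracket -> illegal

Answer: (1,2) (1,3) (1,5) (2,2) (2,4) (3,2) (4,2)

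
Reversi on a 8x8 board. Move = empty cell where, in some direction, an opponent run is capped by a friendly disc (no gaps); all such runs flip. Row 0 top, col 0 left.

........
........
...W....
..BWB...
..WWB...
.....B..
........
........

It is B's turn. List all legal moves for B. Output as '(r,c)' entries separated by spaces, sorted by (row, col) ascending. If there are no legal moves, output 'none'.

Answer: (1,2) (1,4) (2,2) (4,1) (5,2) (5,4)

Derivation:
(1,2): flips 1 -> legal
(1,3): no bracket -> illegal
(1,4): flips 1 -> legal
(2,2): flips 1 -> legal
(2,4): no bracket -> illegal
(3,1): no bracket -> illegal
(4,1): flips 2 -> legal
(5,1): no bracket -> illegal
(5,2): flips 2 -> legal
(5,3): no bracket -> illegal
(5,4): flips 1 -> legal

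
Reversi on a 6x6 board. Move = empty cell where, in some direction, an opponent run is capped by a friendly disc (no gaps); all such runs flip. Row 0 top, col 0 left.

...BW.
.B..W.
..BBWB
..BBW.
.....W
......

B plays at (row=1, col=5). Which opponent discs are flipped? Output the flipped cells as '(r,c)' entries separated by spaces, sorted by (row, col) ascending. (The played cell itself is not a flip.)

Dir NW: opp run (0,4), next=edge -> no flip
Dir N: first cell '.' (not opp) -> no flip
Dir NE: edge -> no flip
Dir W: opp run (1,4), next='.' -> no flip
Dir E: edge -> no flip
Dir SW: opp run (2,4) capped by B -> flip
Dir S: first cell 'B' (not opp) -> no flip
Dir SE: edge -> no flip

Answer: (2,4)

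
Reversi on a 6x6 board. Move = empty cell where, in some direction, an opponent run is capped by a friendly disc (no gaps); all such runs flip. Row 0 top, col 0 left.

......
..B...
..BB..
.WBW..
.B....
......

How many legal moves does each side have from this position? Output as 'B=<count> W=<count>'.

Answer: B=6 W=3

Derivation:
-- B to move --
(2,0): no bracket -> illegal
(2,1): flips 1 -> legal
(2,4): no bracket -> illegal
(3,0): flips 1 -> legal
(3,4): flips 1 -> legal
(4,0): flips 1 -> legal
(4,2): no bracket -> illegal
(4,3): flips 1 -> legal
(4,4): flips 1 -> legal
B mobility = 6
-- W to move --
(0,1): no bracket -> illegal
(0,2): no bracket -> illegal
(0,3): no bracket -> illegal
(1,1): flips 1 -> legal
(1,3): flips 2 -> legal
(1,4): no bracket -> illegal
(2,1): no bracket -> illegal
(2,4): no bracket -> illegal
(3,0): no bracket -> illegal
(3,4): no bracket -> illegal
(4,0): no bracket -> illegal
(4,2): no bracket -> illegal
(4,3): no bracket -> illegal
(5,0): no bracket -> illegal
(5,1): flips 1 -> legal
(5,2): no bracket -> illegal
W mobility = 3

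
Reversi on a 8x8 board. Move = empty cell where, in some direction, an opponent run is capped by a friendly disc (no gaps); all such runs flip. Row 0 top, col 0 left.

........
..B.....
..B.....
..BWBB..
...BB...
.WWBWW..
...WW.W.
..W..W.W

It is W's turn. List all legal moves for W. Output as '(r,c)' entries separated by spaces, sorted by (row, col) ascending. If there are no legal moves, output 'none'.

Answer: (1,1) (2,1) (2,4) (2,5) (3,1) (3,6) (4,2)

Derivation:
(0,1): no bracket -> illegal
(0,2): no bracket -> illegal
(0,3): no bracket -> illegal
(1,1): flips 1 -> legal
(1,3): no bracket -> illegal
(2,1): flips 2 -> legal
(2,3): no bracket -> illegal
(2,4): flips 2 -> legal
(2,5): flips 2 -> legal
(2,6): no bracket -> illegal
(3,1): flips 1 -> legal
(3,6): flips 2 -> legal
(4,1): no bracket -> illegal
(4,2): flips 1 -> legal
(4,5): no bracket -> illegal
(4,6): no bracket -> illegal
(6,2): no bracket -> illegal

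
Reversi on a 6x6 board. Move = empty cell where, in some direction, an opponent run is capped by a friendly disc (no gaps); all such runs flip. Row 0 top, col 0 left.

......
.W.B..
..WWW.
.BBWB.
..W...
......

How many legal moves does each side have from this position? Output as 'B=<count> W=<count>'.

Answer: B=6 W=10

Derivation:
-- B to move --
(0,0): no bracket -> illegal
(0,1): no bracket -> illegal
(0,2): no bracket -> illegal
(1,0): no bracket -> illegal
(1,2): flips 2 -> legal
(1,4): flips 2 -> legal
(1,5): no bracket -> illegal
(2,0): no bracket -> illegal
(2,1): no bracket -> illegal
(2,5): no bracket -> illegal
(3,5): flips 1 -> legal
(4,1): no bracket -> illegal
(4,3): flips 2 -> legal
(4,4): no bracket -> illegal
(5,1): no bracket -> illegal
(5,2): flips 1 -> legal
(5,3): flips 1 -> legal
B mobility = 6
-- W to move --
(0,2): flips 1 -> legal
(0,3): flips 1 -> legal
(0,4): flips 1 -> legal
(1,2): no bracket -> illegal
(1,4): no bracket -> illegal
(2,0): flips 1 -> legal
(2,1): no bracket -> illegal
(2,5): no bracket -> illegal
(3,0): flips 2 -> legal
(3,5): flips 1 -> legal
(4,0): flips 1 -> legal
(4,1): flips 1 -> legal
(4,3): no bracket -> illegal
(4,4): flips 1 -> legal
(4,5): flips 1 -> legal
W mobility = 10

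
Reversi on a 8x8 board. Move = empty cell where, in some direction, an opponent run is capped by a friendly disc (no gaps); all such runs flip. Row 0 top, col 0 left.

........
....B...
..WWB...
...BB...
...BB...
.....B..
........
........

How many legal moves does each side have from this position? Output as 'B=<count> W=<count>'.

Answer: B=5 W=5

Derivation:
-- B to move --
(1,1): flips 1 -> legal
(1,2): flips 1 -> legal
(1,3): flips 1 -> legal
(2,1): flips 2 -> legal
(3,1): no bracket -> illegal
(3,2): flips 1 -> legal
B mobility = 5
-- W to move --
(0,3): no bracket -> illegal
(0,4): no bracket -> illegal
(0,5): flips 1 -> legal
(1,3): no bracket -> illegal
(1,5): no bracket -> illegal
(2,5): flips 1 -> legal
(3,2): no bracket -> illegal
(3,5): no bracket -> illegal
(4,2): no bracket -> illegal
(4,5): flips 1 -> legal
(4,6): no bracket -> illegal
(5,2): no bracket -> illegal
(5,3): flips 2 -> legal
(5,4): no bracket -> illegal
(5,6): no bracket -> illegal
(6,4): no bracket -> illegal
(6,5): no bracket -> illegal
(6,6): flips 3 -> legal
W mobility = 5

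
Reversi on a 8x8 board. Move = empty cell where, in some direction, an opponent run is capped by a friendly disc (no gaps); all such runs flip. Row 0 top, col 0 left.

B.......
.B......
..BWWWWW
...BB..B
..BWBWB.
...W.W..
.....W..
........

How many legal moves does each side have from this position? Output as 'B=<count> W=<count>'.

-- B to move --
(1,2): flips 1 -> legal
(1,3): flips 1 -> legal
(1,4): flips 1 -> legal
(1,5): flips 2 -> legal
(1,6): flips 1 -> legal
(1,7): flips 1 -> legal
(3,2): no bracket -> illegal
(3,5): no bracket -> illegal
(3,6): no bracket -> illegal
(5,2): flips 1 -> legal
(5,4): no bracket -> illegal
(5,6): flips 1 -> legal
(6,2): flips 1 -> legal
(6,3): flips 2 -> legal
(6,4): flips 2 -> legal
(6,6): flips 1 -> legal
(7,4): no bracket -> illegal
(7,5): no bracket -> illegal
(7,6): no bracket -> illegal
B mobility = 12
-- W to move --
(0,1): no bracket -> illegal
(0,2): no bracket -> illegal
(1,0): no bracket -> illegal
(1,2): no bracket -> illegal
(1,3): no bracket -> illegal
(2,0): no bracket -> illegal
(2,1): flips 1 -> legal
(3,1): flips 1 -> legal
(3,2): no bracket -> illegal
(3,5): flips 1 -> legal
(3,6): no bracket -> illegal
(4,1): flips 1 -> legal
(4,7): flips 2 -> legal
(5,1): flips 2 -> legal
(5,2): no bracket -> illegal
(5,4): flips 2 -> legal
(5,6): no bracket -> illegal
(5,7): no bracket -> illegal
W mobility = 7

Answer: B=12 W=7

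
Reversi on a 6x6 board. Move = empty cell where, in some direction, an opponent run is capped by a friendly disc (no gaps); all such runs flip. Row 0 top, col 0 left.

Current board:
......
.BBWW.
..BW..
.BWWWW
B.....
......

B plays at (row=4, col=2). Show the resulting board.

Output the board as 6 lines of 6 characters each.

Answer: ......
.BBWW.
..BW..
.BBWWW
B.B...
......

Derivation:
Place B at (4,2); scan 8 dirs for brackets.
Dir NW: first cell 'B' (not opp) -> no flip
Dir N: opp run (3,2) capped by B -> flip
Dir NE: opp run (3,3), next='.' -> no flip
Dir W: first cell '.' (not opp) -> no flip
Dir E: first cell '.' (not opp) -> no flip
Dir SW: first cell '.' (not opp) -> no flip
Dir S: first cell '.' (not opp) -> no flip
Dir SE: first cell '.' (not opp) -> no flip
All flips: (3,2)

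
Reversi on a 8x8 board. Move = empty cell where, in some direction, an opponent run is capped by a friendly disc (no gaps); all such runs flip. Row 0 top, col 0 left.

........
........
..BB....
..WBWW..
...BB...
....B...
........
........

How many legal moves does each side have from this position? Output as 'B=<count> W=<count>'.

Answer: B=9 W=6

Derivation:
-- B to move --
(2,1): flips 1 -> legal
(2,4): flips 1 -> legal
(2,5): flips 1 -> legal
(2,6): flips 1 -> legal
(3,1): flips 1 -> legal
(3,6): flips 2 -> legal
(4,1): flips 1 -> legal
(4,2): flips 1 -> legal
(4,5): flips 1 -> legal
(4,6): no bracket -> illegal
B mobility = 9
-- W to move --
(1,1): no bracket -> illegal
(1,2): flips 2 -> legal
(1,3): no bracket -> illegal
(1,4): flips 1 -> legal
(2,1): no bracket -> illegal
(2,4): no bracket -> illegal
(3,1): no bracket -> illegal
(4,2): no bracket -> illegal
(4,5): no bracket -> illegal
(5,2): flips 1 -> legal
(5,3): flips 1 -> legal
(5,5): no bracket -> illegal
(6,3): no bracket -> illegal
(6,4): flips 2 -> legal
(6,5): flips 2 -> legal
W mobility = 6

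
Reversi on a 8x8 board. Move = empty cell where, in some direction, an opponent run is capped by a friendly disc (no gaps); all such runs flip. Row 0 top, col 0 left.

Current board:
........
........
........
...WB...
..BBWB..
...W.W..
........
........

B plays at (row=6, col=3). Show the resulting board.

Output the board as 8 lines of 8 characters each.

Answer: ........
........
........
...WB...
..BBWB..
...B.W..
...B....
........

Derivation:
Place B at (6,3); scan 8 dirs for brackets.
Dir NW: first cell '.' (not opp) -> no flip
Dir N: opp run (5,3) capped by B -> flip
Dir NE: first cell '.' (not opp) -> no flip
Dir W: first cell '.' (not opp) -> no flip
Dir E: first cell '.' (not opp) -> no flip
Dir SW: first cell '.' (not opp) -> no flip
Dir S: first cell '.' (not opp) -> no flip
Dir SE: first cell '.' (not opp) -> no flip
All flips: (5,3)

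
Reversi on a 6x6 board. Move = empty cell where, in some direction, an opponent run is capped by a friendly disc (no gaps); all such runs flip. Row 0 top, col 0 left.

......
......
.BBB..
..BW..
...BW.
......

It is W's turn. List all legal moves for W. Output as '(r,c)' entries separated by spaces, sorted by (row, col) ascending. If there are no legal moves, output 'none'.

(1,0): no bracket -> illegal
(1,1): flips 1 -> legal
(1,2): no bracket -> illegal
(1,3): flips 1 -> legal
(1,4): no bracket -> illegal
(2,0): no bracket -> illegal
(2,4): no bracket -> illegal
(3,0): no bracket -> illegal
(3,1): flips 1 -> legal
(3,4): no bracket -> illegal
(4,1): no bracket -> illegal
(4,2): flips 1 -> legal
(5,2): no bracket -> illegal
(5,3): flips 1 -> legal
(5,4): no bracket -> illegal

Answer: (1,1) (1,3) (3,1) (4,2) (5,3)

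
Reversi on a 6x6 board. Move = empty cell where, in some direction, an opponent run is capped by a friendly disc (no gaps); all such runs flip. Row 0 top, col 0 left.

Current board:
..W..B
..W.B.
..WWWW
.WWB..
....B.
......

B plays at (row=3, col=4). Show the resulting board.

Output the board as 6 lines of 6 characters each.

Answer: ..W..B
..W.B.
..WWBW
.WWBB.
....B.
......

Derivation:
Place B at (3,4); scan 8 dirs for brackets.
Dir NW: opp run (2,3) (1,2), next='.' -> no flip
Dir N: opp run (2,4) capped by B -> flip
Dir NE: opp run (2,5), next=edge -> no flip
Dir W: first cell 'B' (not opp) -> no flip
Dir E: first cell '.' (not opp) -> no flip
Dir SW: first cell '.' (not opp) -> no flip
Dir S: first cell 'B' (not opp) -> no flip
Dir SE: first cell '.' (not opp) -> no flip
All flips: (2,4)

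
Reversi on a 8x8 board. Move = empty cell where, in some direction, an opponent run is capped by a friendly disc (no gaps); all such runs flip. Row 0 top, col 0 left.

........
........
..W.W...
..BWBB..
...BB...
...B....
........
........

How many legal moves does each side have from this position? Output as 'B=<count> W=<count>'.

-- B to move --
(1,1): flips 2 -> legal
(1,2): flips 1 -> legal
(1,3): flips 1 -> legal
(1,4): flips 1 -> legal
(1,5): no bracket -> illegal
(2,1): no bracket -> illegal
(2,3): flips 1 -> legal
(2,5): no bracket -> illegal
(3,1): no bracket -> illegal
(4,2): no bracket -> illegal
B mobility = 5
-- W to move --
(2,1): no bracket -> illegal
(2,3): no bracket -> illegal
(2,5): no bracket -> illegal
(2,6): no bracket -> illegal
(3,1): flips 1 -> legal
(3,6): flips 2 -> legal
(4,1): no bracket -> illegal
(4,2): flips 1 -> legal
(4,5): no bracket -> illegal
(4,6): flips 1 -> legal
(5,2): no bracket -> illegal
(5,4): flips 2 -> legal
(5,5): flips 1 -> legal
(6,2): no bracket -> illegal
(6,3): flips 2 -> legal
(6,4): no bracket -> illegal
W mobility = 7

Answer: B=5 W=7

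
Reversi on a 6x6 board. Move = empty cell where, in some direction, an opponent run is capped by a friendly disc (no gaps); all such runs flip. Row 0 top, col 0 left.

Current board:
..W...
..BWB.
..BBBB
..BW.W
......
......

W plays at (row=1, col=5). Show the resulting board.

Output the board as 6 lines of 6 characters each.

Answer: ..W...
..BWWW
..BBWW
..BW.W
......
......

Derivation:
Place W at (1,5); scan 8 dirs for brackets.
Dir NW: first cell '.' (not opp) -> no flip
Dir N: first cell '.' (not opp) -> no flip
Dir NE: edge -> no flip
Dir W: opp run (1,4) capped by W -> flip
Dir E: edge -> no flip
Dir SW: opp run (2,4) capped by W -> flip
Dir S: opp run (2,5) capped by W -> flip
Dir SE: edge -> no flip
All flips: (1,4) (2,4) (2,5)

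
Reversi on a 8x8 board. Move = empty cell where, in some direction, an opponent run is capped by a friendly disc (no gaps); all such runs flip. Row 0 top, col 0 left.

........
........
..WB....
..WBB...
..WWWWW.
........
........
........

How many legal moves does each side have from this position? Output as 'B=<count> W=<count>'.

-- B to move --
(1,1): flips 1 -> legal
(1,2): no bracket -> illegal
(1,3): no bracket -> illegal
(2,1): flips 1 -> legal
(3,1): flips 1 -> legal
(3,5): no bracket -> illegal
(3,6): no bracket -> illegal
(3,7): no bracket -> illegal
(4,1): flips 1 -> legal
(4,7): no bracket -> illegal
(5,1): flips 1 -> legal
(5,2): flips 1 -> legal
(5,3): flips 1 -> legal
(5,4): flips 1 -> legal
(5,5): flips 1 -> legal
(5,6): flips 1 -> legal
(5,7): no bracket -> illegal
B mobility = 10
-- W to move --
(1,2): flips 2 -> legal
(1,3): flips 2 -> legal
(1,4): flips 1 -> legal
(2,4): flips 3 -> legal
(2,5): flips 1 -> legal
(3,5): flips 2 -> legal
W mobility = 6

Answer: B=10 W=6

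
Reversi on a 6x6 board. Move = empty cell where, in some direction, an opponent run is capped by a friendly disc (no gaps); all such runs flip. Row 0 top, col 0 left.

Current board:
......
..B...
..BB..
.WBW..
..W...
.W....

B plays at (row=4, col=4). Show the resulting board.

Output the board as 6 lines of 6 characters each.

Place B at (4,4); scan 8 dirs for brackets.
Dir NW: opp run (3,3) capped by B -> flip
Dir N: first cell '.' (not opp) -> no flip
Dir NE: first cell '.' (not opp) -> no flip
Dir W: first cell '.' (not opp) -> no flip
Dir E: first cell '.' (not opp) -> no flip
Dir SW: first cell '.' (not opp) -> no flip
Dir S: first cell '.' (not opp) -> no flip
Dir SE: first cell '.' (not opp) -> no flip
All flips: (3,3)

Answer: ......
..B...
..BB..
.WBB..
..W.B.
.W....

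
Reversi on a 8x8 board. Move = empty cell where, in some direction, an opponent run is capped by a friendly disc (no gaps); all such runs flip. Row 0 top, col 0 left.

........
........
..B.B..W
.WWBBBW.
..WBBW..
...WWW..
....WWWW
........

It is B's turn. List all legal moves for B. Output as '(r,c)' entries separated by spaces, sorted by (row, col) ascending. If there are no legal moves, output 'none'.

(1,6): no bracket -> illegal
(1,7): no bracket -> illegal
(2,0): no bracket -> illegal
(2,1): flips 1 -> legal
(2,3): no bracket -> illegal
(2,5): no bracket -> illegal
(2,6): no bracket -> illegal
(3,0): flips 2 -> legal
(3,7): flips 1 -> legal
(4,0): flips 1 -> legal
(4,1): flips 1 -> legal
(4,6): flips 1 -> legal
(4,7): no bracket -> illegal
(5,1): flips 1 -> legal
(5,2): flips 2 -> legal
(5,6): flips 1 -> legal
(5,7): no bracket -> illegal
(6,2): flips 1 -> legal
(6,3): flips 1 -> legal
(7,3): no bracket -> illegal
(7,4): flips 2 -> legal
(7,5): flips 3 -> legal
(7,6): flips 2 -> legal
(7,7): flips 2 -> legal

Answer: (2,1) (3,0) (3,7) (4,0) (4,1) (4,6) (5,1) (5,2) (5,6) (6,2) (6,3) (7,4) (7,5) (7,6) (7,7)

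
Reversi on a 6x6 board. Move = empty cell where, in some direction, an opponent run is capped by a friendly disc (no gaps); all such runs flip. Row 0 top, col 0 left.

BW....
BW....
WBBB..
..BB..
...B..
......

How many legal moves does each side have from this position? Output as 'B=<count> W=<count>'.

Answer: B=3 W=3

Derivation:
-- B to move --
(0,2): flips 1 -> legal
(1,2): flips 1 -> legal
(3,0): flips 1 -> legal
(3,1): no bracket -> illegal
B mobility = 3
-- W to move --
(1,2): no bracket -> illegal
(1,3): no bracket -> illegal
(1,4): no bracket -> illegal
(2,4): flips 3 -> legal
(3,0): no bracket -> illegal
(3,1): flips 1 -> legal
(3,4): no bracket -> illegal
(4,1): no bracket -> illegal
(4,2): no bracket -> illegal
(4,4): flips 2 -> legal
(5,2): no bracket -> illegal
(5,3): no bracket -> illegal
(5,4): no bracket -> illegal
W mobility = 3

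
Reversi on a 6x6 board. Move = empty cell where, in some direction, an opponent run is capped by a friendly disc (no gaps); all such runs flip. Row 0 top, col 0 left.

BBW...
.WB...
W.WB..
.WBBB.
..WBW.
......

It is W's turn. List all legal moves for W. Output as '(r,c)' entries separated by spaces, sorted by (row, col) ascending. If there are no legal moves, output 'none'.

(0,3): no bracket -> illegal
(1,0): no bracket -> illegal
(1,3): flips 1 -> legal
(1,4): no bracket -> illegal
(2,1): no bracket -> illegal
(2,4): flips 3 -> legal
(2,5): no bracket -> illegal
(3,5): flips 3 -> legal
(4,1): no bracket -> illegal
(4,5): no bracket -> illegal
(5,2): no bracket -> illegal
(5,3): no bracket -> illegal
(5,4): no bracket -> illegal

Answer: (1,3) (2,4) (3,5)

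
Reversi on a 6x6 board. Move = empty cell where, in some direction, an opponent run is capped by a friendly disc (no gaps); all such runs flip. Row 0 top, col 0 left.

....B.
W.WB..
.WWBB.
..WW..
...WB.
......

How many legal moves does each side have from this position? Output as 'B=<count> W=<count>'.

Answer: B=7 W=7

Derivation:
-- B to move --
(0,0): no bracket -> illegal
(0,1): flips 1 -> legal
(0,2): no bracket -> illegal
(0,3): no bracket -> illegal
(1,1): flips 3 -> legal
(2,0): flips 2 -> legal
(3,0): no bracket -> illegal
(3,1): flips 1 -> legal
(3,4): no bracket -> illegal
(4,1): flips 1 -> legal
(4,2): flips 2 -> legal
(5,2): no bracket -> illegal
(5,3): flips 2 -> legal
(5,4): no bracket -> illegal
B mobility = 7
-- W to move --
(0,2): no bracket -> illegal
(0,3): flips 2 -> legal
(0,5): no bracket -> illegal
(1,4): flips 2 -> legal
(1,5): flips 1 -> legal
(2,5): flips 2 -> legal
(3,4): flips 1 -> legal
(3,5): no bracket -> illegal
(4,5): flips 1 -> legal
(5,3): no bracket -> illegal
(5,4): no bracket -> illegal
(5,5): flips 1 -> legal
W mobility = 7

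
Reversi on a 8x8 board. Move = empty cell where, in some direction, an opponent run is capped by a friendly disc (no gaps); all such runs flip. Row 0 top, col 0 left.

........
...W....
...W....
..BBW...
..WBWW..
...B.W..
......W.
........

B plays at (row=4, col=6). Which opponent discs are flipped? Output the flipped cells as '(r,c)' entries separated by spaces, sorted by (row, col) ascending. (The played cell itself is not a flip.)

Answer: (4,4) (4,5)

Derivation:
Dir NW: first cell '.' (not opp) -> no flip
Dir N: first cell '.' (not opp) -> no flip
Dir NE: first cell '.' (not opp) -> no flip
Dir W: opp run (4,5) (4,4) capped by B -> flip
Dir E: first cell '.' (not opp) -> no flip
Dir SW: opp run (5,5), next='.' -> no flip
Dir S: first cell '.' (not opp) -> no flip
Dir SE: first cell '.' (not opp) -> no flip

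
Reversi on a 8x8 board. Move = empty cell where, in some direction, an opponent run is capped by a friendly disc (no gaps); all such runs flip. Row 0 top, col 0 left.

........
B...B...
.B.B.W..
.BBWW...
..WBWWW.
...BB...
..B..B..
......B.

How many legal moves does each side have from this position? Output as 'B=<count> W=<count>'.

Answer: B=8 W=10

Derivation:
-- B to move --
(1,5): no bracket -> illegal
(1,6): flips 2 -> legal
(2,2): no bracket -> illegal
(2,4): flips 2 -> legal
(2,6): no bracket -> illegal
(3,5): flips 3 -> legal
(3,6): flips 2 -> legal
(3,7): no bracket -> illegal
(4,1): flips 1 -> legal
(4,7): flips 3 -> legal
(5,1): no bracket -> illegal
(5,2): flips 1 -> legal
(5,5): no bracket -> illegal
(5,6): flips 2 -> legal
(5,7): no bracket -> illegal
B mobility = 8
-- W to move --
(0,0): no bracket -> illegal
(0,1): no bracket -> illegal
(0,3): flips 1 -> legal
(0,4): no bracket -> illegal
(0,5): no bracket -> illegal
(1,1): no bracket -> illegal
(1,2): flips 1 -> legal
(1,3): flips 1 -> legal
(1,5): no bracket -> illegal
(2,0): flips 1 -> legal
(2,2): flips 1 -> legal
(2,4): no bracket -> illegal
(3,0): flips 2 -> legal
(4,0): no bracket -> illegal
(4,1): no bracket -> illegal
(5,1): no bracket -> illegal
(5,2): flips 1 -> legal
(5,5): no bracket -> illegal
(5,6): no bracket -> illegal
(6,1): no bracket -> illegal
(6,3): flips 3 -> legal
(6,4): flips 2 -> legal
(6,6): no bracket -> illegal
(6,7): no bracket -> illegal
(7,1): flips 2 -> legal
(7,2): no bracket -> illegal
(7,3): no bracket -> illegal
(7,4): no bracket -> illegal
(7,5): no bracket -> illegal
(7,7): no bracket -> illegal
W mobility = 10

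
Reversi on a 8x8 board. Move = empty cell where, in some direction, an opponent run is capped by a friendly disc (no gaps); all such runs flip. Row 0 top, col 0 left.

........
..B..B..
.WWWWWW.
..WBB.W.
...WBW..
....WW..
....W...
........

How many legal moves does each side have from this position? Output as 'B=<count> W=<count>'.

Answer: B=15 W=8

Derivation:
-- B to move --
(1,0): no bracket -> illegal
(1,1): flips 1 -> legal
(1,3): flips 1 -> legal
(1,4): flips 1 -> legal
(1,6): flips 1 -> legal
(1,7): no bracket -> illegal
(2,0): no bracket -> illegal
(2,7): no bracket -> illegal
(3,0): flips 1 -> legal
(3,1): flips 1 -> legal
(3,5): flips 1 -> legal
(3,7): flips 1 -> legal
(4,1): no bracket -> illegal
(4,2): flips 3 -> legal
(4,6): flips 1 -> legal
(4,7): no bracket -> illegal
(5,2): flips 1 -> legal
(5,3): flips 1 -> legal
(5,6): flips 1 -> legal
(6,3): no bracket -> illegal
(6,5): no bracket -> illegal
(6,6): flips 1 -> legal
(7,3): no bracket -> illegal
(7,4): flips 2 -> legal
(7,5): no bracket -> illegal
B mobility = 15
-- W to move --
(0,1): flips 1 -> legal
(0,2): flips 1 -> legal
(0,3): flips 1 -> legal
(0,4): flips 1 -> legal
(0,5): flips 1 -> legal
(0,6): flips 1 -> legal
(1,1): no bracket -> illegal
(1,3): no bracket -> illegal
(1,4): no bracket -> illegal
(1,6): no bracket -> illegal
(3,5): flips 2 -> legal
(4,2): flips 1 -> legal
(5,3): no bracket -> illegal
W mobility = 8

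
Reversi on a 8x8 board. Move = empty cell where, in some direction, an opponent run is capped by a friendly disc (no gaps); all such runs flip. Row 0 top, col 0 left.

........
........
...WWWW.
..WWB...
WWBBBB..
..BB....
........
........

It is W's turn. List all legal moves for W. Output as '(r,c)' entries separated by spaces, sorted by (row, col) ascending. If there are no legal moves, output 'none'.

(3,1): no bracket -> illegal
(3,5): flips 1 -> legal
(3,6): no bracket -> illegal
(4,6): flips 4 -> legal
(5,1): flips 1 -> legal
(5,4): flips 3 -> legal
(5,5): flips 1 -> legal
(5,6): flips 2 -> legal
(6,1): flips 3 -> legal
(6,2): flips 2 -> legal
(6,3): flips 3 -> legal
(6,4): no bracket -> illegal

Answer: (3,5) (4,6) (5,1) (5,4) (5,5) (5,6) (6,1) (6,2) (6,3)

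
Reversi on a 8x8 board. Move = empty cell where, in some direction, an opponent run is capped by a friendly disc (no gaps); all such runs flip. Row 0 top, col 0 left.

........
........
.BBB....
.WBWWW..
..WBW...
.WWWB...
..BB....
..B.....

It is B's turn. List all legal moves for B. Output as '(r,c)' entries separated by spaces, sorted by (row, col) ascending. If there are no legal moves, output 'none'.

(2,0): no bracket -> illegal
(2,4): flips 2 -> legal
(2,5): flips 1 -> legal
(2,6): flips 3 -> legal
(3,0): flips 1 -> legal
(3,6): flips 3 -> legal
(4,0): flips 2 -> legal
(4,1): flips 3 -> legal
(4,5): flips 2 -> legal
(4,6): no bracket -> illegal
(5,0): flips 3 -> legal
(5,5): flips 2 -> legal
(6,0): no bracket -> illegal
(6,1): flips 1 -> legal
(6,4): no bracket -> illegal

Answer: (2,4) (2,5) (2,6) (3,0) (3,6) (4,0) (4,1) (4,5) (5,0) (5,5) (6,1)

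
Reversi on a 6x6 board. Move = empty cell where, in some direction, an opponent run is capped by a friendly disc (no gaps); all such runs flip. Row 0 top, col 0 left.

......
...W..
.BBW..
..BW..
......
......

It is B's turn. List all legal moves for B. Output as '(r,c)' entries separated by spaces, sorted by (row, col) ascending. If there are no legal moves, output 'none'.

Answer: (0,4) (1,4) (2,4) (3,4) (4,4)

Derivation:
(0,2): no bracket -> illegal
(0,3): no bracket -> illegal
(0,4): flips 1 -> legal
(1,2): no bracket -> illegal
(1,4): flips 1 -> legal
(2,4): flips 1 -> legal
(3,4): flips 1 -> legal
(4,2): no bracket -> illegal
(4,3): no bracket -> illegal
(4,4): flips 1 -> legal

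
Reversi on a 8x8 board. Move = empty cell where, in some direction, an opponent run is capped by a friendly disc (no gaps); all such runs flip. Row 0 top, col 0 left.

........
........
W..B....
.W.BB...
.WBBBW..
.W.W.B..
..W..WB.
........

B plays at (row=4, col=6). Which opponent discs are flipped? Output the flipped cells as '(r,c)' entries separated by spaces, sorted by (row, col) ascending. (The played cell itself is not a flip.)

Answer: (4,5)

Derivation:
Dir NW: first cell '.' (not opp) -> no flip
Dir N: first cell '.' (not opp) -> no flip
Dir NE: first cell '.' (not opp) -> no flip
Dir W: opp run (4,5) capped by B -> flip
Dir E: first cell '.' (not opp) -> no flip
Dir SW: first cell 'B' (not opp) -> no flip
Dir S: first cell '.' (not opp) -> no flip
Dir SE: first cell '.' (not opp) -> no flip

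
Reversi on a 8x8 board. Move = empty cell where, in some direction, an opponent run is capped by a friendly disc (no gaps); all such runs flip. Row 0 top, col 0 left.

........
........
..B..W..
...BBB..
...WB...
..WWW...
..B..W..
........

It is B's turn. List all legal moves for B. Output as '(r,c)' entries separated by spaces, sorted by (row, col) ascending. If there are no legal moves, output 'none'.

Answer: (1,5) (1,6) (4,2) (6,1) (6,3) (6,4)

Derivation:
(1,4): no bracket -> illegal
(1,5): flips 1 -> legal
(1,6): flips 1 -> legal
(2,4): no bracket -> illegal
(2,6): no bracket -> illegal
(3,2): no bracket -> illegal
(3,6): no bracket -> illegal
(4,1): no bracket -> illegal
(4,2): flips 2 -> legal
(4,5): no bracket -> illegal
(5,1): no bracket -> illegal
(5,5): no bracket -> illegal
(5,6): no bracket -> illegal
(6,1): flips 2 -> legal
(6,3): flips 2 -> legal
(6,4): flips 1 -> legal
(6,6): no bracket -> illegal
(7,4): no bracket -> illegal
(7,5): no bracket -> illegal
(7,6): no bracket -> illegal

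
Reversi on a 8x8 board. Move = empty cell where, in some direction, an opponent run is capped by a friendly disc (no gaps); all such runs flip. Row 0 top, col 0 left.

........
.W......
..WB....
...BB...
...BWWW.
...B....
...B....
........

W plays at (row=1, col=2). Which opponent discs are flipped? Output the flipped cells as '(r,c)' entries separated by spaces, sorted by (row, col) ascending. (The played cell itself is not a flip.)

Dir NW: first cell '.' (not opp) -> no flip
Dir N: first cell '.' (not opp) -> no flip
Dir NE: first cell '.' (not opp) -> no flip
Dir W: first cell 'W' (not opp) -> no flip
Dir E: first cell '.' (not opp) -> no flip
Dir SW: first cell '.' (not opp) -> no flip
Dir S: first cell 'W' (not opp) -> no flip
Dir SE: opp run (2,3) (3,4) capped by W -> flip

Answer: (2,3) (3,4)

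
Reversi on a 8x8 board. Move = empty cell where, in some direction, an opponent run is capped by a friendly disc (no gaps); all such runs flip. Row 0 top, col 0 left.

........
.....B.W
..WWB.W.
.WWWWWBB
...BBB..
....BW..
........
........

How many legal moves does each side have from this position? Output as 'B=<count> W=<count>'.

Answer: B=12 W=11

Derivation:
-- B to move --
(0,6): no bracket -> illegal
(0,7): no bracket -> illegal
(1,1): flips 2 -> legal
(1,2): flips 2 -> legal
(1,3): flips 2 -> legal
(1,4): no bracket -> illegal
(1,6): flips 1 -> legal
(2,0): no bracket -> illegal
(2,1): flips 3 -> legal
(2,5): flips 2 -> legal
(2,7): no bracket -> illegal
(3,0): flips 5 -> legal
(4,0): no bracket -> illegal
(4,1): no bracket -> illegal
(4,2): flips 1 -> legal
(4,6): flips 1 -> legal
(5,6): flips 1 -> legal
(6,4): no bracket -> illegal
(6,5): flips 1 -> legal
(6,6): flips 1 -> legal
B mobility = 12
-- W to move --
(0,4): flips 1 -> legal
(0,5): no bracket -> illegal
(0,6): flips 2 -> legal
(1,3): flips 1 -> legal
(1,4): flips 1 -> legal
(1,6): no bracket -> illegal
(2,5): flips 1 -> legal
(2,7): no bracket -> illegal
(4,2): no bracket -> illegal
(4,6): flips 1 -> legal
(4,7): no bracket -> illegal
(5,2): flips 1 -> legal
(5,3): flips 3 -> legal
(5,6): flips 1 -> legal
(6,3): no bracket -> illegal
(6,4): flips 2 -> legal
(6,5): flips 2 -> legal
W mobility = 11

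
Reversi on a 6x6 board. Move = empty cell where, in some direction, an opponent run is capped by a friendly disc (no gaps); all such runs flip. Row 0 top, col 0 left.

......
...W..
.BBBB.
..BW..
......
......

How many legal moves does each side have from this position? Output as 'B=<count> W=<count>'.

Answer: B=7 W=4

Derivation:
-- B to move --
(0,2): flips 1 -> legal
(0,3): flips 1 -> legal
(0,4): flips 1 -> legal
(1,2): no bracket -> illegal
(1,4): no bracket -> illegal
(3,4): flips 1 -> legal
(4,2): flips 1 -> legal
(4,3): flips 1 -> legal
(4,4): flips 1 -> legal
B mobility = 7
-- W to move --
(1,0): no bracket -> illegal
(1,1): flips 1 -> legal
(1,2): no bracket -> illegal
(1,4): no bracket -> illegal
(1,5): flips 1 -> legal
(2,0): no bracket -> illegal
(2,5): no bracket -> illegal
(3,0): no bracket -> illegal
(3,1): flips 2 -> legal
(3,4): no bracket -> illegal
(3,5): flips 1 -> legal
(4,1): no bracket -> illegal
(4,2): no bracket -> illegal
(4,3): no bracket -> illegal
W mobility = 4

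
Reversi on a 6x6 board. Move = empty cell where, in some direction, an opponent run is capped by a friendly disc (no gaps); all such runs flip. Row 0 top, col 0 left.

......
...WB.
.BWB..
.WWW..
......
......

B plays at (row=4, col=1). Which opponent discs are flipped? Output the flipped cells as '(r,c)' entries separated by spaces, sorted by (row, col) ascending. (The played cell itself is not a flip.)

Dir NW: first cell '.' (not opp) -> no flip
Dir N: opp run (3,1) capped by B -> flip
Dir NE: opp run (3,2) capped by B -> flip
Dir W: first cell '.' (not opp) -> no flip
Dir E: first cell '.' (not opp) -> no flip
Dir SW: first cell '.' (not opp) -> no flip
Dir S: first cell '.' (not opp) -> no flip
Dir SE: first cell '.' (not opp) -> no flip

Answer: (3,1) (3,2)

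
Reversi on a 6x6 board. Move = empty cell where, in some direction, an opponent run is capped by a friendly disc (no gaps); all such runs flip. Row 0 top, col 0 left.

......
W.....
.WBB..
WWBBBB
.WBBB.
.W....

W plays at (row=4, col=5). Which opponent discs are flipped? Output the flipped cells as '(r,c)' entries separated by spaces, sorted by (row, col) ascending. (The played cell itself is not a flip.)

Dir NW: opp run (3,4) (2,3), next='.' -> no flip
Dir N: opp run (3,5), next='.' -> no flip
Dir NE: edge -> no flip
Dir W: opp run (4,4) (4,3) (4,2) capped by W -> flip
Dir E: edge -> no flip
Dir SW: first cell '.' (not opp) -> no flip
Dir S: first cell '.' (not opp) -> no flip
Dir SE: edge -> no flip

Answer: (4,2) (4,3) (4,4)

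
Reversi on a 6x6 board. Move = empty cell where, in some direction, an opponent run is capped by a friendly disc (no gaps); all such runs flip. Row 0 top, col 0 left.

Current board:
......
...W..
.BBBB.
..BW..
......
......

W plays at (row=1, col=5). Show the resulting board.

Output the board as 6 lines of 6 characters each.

Answer: ......
...W.W
.BBBW.
..BW..
......
......

Derivation:
Place W at (1,5); scan 8 dirs for brackets.
Dir NW: first cell '.' (not opp) -> no flip
Dir N: first cell '.' (not opp) -> no flip
Dir NE: edge -> no flip
Dir W: first cell '.' (not opp) -> no flip
Dir E: edge -> no flip
Dir SW: opp run (2,4) capped by W -> flip
Dir S: first cell '.' (not opp) -> no flip
Dir SE: edge -> no flip
All flips: (2,4)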